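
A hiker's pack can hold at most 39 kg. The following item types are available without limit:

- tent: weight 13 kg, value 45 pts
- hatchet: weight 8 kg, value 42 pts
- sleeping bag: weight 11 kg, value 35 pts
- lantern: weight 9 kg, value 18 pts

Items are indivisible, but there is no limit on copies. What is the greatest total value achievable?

Best value-per-unit is hatchet at 42/8; filling with it alone gives 4×42 = 168.
Optimal mix: 1×tent + 3×hatchet → weight 37, value 171.

171 pts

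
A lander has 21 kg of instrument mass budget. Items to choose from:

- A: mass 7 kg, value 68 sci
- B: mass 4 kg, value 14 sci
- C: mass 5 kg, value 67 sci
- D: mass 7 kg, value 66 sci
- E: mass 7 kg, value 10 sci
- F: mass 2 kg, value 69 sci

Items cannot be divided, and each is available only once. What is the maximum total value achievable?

270 sci

Check high-value combinations within 21 kg:
- A+C+D+F: mass 7+5+7+2=21, value 68+67+66+69=270
- A+B+C+F: mass 7+4+5+2=18, value 68+14+67+69=218
- A+B+D+F: mass 7+4+7+2=20, value 68+14+66+69=217
Best: 270 sci.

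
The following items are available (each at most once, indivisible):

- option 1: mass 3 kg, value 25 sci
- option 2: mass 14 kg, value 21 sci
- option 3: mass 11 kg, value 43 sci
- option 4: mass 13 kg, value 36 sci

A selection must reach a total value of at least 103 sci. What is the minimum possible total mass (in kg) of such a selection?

27

Subsets with value ≥ 103, sorted by total mass:
- option 1+option 3+option 4: mass 27, value 104
- option 1+option 2+option 3+option 4: mass 41, value 125
Minimum mass: 27 kg.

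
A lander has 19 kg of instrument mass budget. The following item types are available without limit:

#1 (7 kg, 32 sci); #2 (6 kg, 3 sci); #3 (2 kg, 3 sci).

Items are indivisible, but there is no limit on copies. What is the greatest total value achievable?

Best value-per-unit is #1 at 32/7; filling with it alone gives 2×32 = 64.
Optimal mix: 2×#1 + 2×#3 → mass 18, value 70.

70 sci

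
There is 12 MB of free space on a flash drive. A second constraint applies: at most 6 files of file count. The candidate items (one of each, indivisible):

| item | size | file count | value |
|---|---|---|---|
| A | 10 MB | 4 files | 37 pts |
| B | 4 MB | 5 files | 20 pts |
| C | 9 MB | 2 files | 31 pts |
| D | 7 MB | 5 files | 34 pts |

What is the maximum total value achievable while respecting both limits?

Feasible sets respecting both limits:
- A: size 10, file count 4, value 37
- D: size 7, file count 5, value 34
- C: size 9, file count 2, value 31
- B: size 4, file count 5, value 20
Best: 37 pts.

37 pts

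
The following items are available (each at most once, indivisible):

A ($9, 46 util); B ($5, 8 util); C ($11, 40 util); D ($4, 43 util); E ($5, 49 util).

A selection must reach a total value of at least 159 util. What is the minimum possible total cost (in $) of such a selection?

Subsets with value ≥ 159, sorted by total cost:
- A+C+D+E: cost 29, value 178
- A+B+C+D+E: cost 34, value 186
Minimum cost: 29 $.

29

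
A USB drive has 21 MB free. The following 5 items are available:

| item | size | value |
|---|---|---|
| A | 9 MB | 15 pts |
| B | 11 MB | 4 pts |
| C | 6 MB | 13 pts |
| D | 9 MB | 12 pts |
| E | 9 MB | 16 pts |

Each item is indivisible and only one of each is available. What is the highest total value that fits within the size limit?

Check high-value combinations within 21 MB:
- A+E: size 9+9=18, value 15+16=31
- C+E: size 6+9=15, value 13+16=29
- A+C: size 9+6=15, value 15+13=28
- D+E: size 9+9=18, value 12+16=28
- A+D: size 9+9=18, value 15+12=27
Best: 31 pts.

31 pts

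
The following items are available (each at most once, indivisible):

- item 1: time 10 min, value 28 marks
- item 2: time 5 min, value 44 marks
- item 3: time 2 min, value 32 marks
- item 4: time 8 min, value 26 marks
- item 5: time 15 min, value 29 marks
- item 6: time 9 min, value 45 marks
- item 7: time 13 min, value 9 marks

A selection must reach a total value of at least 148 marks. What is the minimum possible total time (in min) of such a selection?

26

Subsets with value ≥ 148, sorted by total time:
- item 1+item 2+item 3+item 6: time 26, value 149
- item 2+item 3+item 5+item 6: time 31, value 150
- item 1+item 2+item 3+item 4+item 6: time 34, value 175
Minimum time: 26 min.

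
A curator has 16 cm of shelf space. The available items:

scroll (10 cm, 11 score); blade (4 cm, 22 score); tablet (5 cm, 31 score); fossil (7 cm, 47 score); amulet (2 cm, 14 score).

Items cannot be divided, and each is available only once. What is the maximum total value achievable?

Check high-value combinations within 16 cm:
- blade+tablet+fossil: length 4+5+7=16, value 22+31+47=100
- tablet+fossil+amulet: length 5+7+2=14, value 31+47+14=92
- blade+fossil+amulet: length 4+7+2=13, value 22+47+14=83
Best: 100 score.

100 score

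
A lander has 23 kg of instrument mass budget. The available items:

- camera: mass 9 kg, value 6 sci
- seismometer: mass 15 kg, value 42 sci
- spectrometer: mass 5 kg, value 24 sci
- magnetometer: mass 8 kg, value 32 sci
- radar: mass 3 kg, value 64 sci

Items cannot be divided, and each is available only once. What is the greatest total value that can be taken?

130 sci

Check high-value combinations within 23 kg:
- seismometer+spectrometer+radar: mass 15+5+3=23, value 42+24+64=130
- spectrometer+magnetometer+radar: mass 5+8+3=16, value 24+32+64=120
- seismometer+radar: mass 15+3=18, value 42+64=106
Best: 130 sci.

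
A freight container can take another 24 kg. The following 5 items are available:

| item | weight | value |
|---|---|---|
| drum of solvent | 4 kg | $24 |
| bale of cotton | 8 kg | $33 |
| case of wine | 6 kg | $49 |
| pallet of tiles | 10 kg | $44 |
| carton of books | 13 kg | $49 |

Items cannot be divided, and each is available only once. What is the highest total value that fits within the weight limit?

$126

Check high-value combinations within 24 kg:
- bale of cotton+case of wine+pallet of tiles: weight 8+6+10=24, value 33+49+44=126
- drum of solvent+case of wine+carton of books: weight 4+6+13=23, value 24+49+49=122
- drum of solvent+case of wine+pallet of tiles: weight 4+6+10=20, value 24+49+44=117
- drum of solvent+bale of cotton+case of wine: weight 4+8+6=18, value 24+33+49=106
- drum of solvent+bale of cotton+pallet of tiles: weight 4+8+10=22, value 24+33+44=101
Best: $126.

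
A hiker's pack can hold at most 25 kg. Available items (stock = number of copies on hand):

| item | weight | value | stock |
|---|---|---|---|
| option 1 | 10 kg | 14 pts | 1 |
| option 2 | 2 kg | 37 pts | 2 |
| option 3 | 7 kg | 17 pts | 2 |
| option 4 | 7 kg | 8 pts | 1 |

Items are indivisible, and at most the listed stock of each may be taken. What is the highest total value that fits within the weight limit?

Best selections within weight 25 and stock limits:
- 2×option 2 + 2×option 3 + 1×option 4: weight 25, value 116
- 2×option 2 + 2×option 3: weight 18, value 108
- 1×option 1 + 2×option 2 + 1×option 3: weight 21, value 105
- 2×option 2 + 1×option 3 + 1×option 4: weight 18, value 99
Best: 116 pts.

116 pts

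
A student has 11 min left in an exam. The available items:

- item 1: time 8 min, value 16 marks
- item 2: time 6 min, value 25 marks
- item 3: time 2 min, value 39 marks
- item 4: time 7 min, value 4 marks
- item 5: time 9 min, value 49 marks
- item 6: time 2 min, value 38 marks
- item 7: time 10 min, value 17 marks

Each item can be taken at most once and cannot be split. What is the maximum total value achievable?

102 marks

Check high-value combinations within 11 min:
- item 2+item 3+item 6: time 6+2+2=10, value 25+39+38=102
- item 3+item 5: time 2+9=11, value 39+49=88
- item 5+item 6: time 9+2=11, value 49+38=87
- item 3+item 4+item 6: time 2+7+2=11, value 39+4+38=81
Best: 102 marks.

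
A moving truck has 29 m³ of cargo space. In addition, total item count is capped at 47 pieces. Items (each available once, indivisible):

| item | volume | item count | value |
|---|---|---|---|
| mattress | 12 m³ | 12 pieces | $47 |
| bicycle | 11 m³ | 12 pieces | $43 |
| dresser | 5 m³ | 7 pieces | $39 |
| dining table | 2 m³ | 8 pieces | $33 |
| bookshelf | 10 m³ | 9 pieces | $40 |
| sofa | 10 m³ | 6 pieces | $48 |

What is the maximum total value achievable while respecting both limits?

Feasible sets respecting both limits:
- mattress+dresser+dining table+sofa: volume 29, item count 33, value 167
- bicycle+dresser+dining table+sofa: volume 28, item count 33, value 163
- dresser+dining table+bookshelf+sofa: volume 27, item count 30, value 160
- mattress+dresser+dining table+bookshelf: volume 29, item count 36, value 159
Best: $167.

$167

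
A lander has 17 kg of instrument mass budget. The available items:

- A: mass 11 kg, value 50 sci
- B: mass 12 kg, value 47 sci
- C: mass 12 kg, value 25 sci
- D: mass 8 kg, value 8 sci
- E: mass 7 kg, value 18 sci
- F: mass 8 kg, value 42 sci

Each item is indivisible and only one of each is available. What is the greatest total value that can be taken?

Check high-value combinations within 17 kg:
- E+F: mass 7+8=15, value 18+42=60
- A: mass 11, value 50
- D+F: mass 8+8=16, value 8+42=50
- B: mass 12, value 47
Best: 60 sci.

60 sci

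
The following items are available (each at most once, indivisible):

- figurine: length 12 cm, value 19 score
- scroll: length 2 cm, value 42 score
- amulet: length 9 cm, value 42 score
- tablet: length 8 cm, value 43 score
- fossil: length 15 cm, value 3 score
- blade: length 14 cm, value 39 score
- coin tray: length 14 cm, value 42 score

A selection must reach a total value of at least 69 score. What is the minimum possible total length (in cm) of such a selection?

Subsets with value ≥ 69, sorted by total length:
- scroll+tablet: length 10, value 85
- scroll+amulet: length 11, value 84
- scroll+coin tray: length 16, value 84
Minimum length: 10 cm.

10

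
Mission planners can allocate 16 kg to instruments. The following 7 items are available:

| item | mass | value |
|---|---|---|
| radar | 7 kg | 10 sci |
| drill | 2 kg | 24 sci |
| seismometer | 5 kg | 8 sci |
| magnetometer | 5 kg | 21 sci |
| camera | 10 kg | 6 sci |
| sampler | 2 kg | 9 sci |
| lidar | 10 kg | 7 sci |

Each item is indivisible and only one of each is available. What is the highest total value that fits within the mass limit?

Check high-value combinations within 16 kg:
- radar+drill+magnetometer+sampler: mass 7+2+5+2=16, value 10+24+21+9=64
- drill+seismometer+magnetometer+sampler: mass 2+5+5+2=14, value 24+8+21+9=62
- radar+drill+magnetometer: mass 7+2+5=14, value 10+24+21=55
- drill+magnetometer+sampler: mass 2+5+2=9, value 24+21+9=54
- drill+seismometer+magnetometer: mass 2+5+5=12, value 24+8+21=53
Best: 64 sci.

64 sci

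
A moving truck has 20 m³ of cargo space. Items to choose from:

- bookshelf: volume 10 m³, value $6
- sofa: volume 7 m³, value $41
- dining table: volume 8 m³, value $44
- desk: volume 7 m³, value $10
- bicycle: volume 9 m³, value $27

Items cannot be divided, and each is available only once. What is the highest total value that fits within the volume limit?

This is a 0/1 knapsack; check combinations near the capacity.
- sofa+dining table: volume 7+8=15, value 41+44=85
- dining table+bicycle: volume 8+9=17, value 44+27=71
- sofa+bicycle: volume 7+9=16, value 41+27=68
Best: $85.

$85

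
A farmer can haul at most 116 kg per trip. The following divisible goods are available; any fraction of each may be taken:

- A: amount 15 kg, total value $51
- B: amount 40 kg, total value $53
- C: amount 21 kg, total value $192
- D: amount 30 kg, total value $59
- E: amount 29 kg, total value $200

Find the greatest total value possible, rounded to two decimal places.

Take in order of value per unit:
- C (192/21 per unit): all 21 → value 192, running total 192.00
- E (200/29 per unit): all 29 → value 200, running total 392.00
- A (51/15 per unit): all 15 → value 51, running total 443.00
- D (59/30 per unit): all 30 → value 59, running total 502.00
- B (53/40 per unit): 21 of 40 → value 21×53/40 = 27.8250, running total 529.83
Total 529.83.

529.83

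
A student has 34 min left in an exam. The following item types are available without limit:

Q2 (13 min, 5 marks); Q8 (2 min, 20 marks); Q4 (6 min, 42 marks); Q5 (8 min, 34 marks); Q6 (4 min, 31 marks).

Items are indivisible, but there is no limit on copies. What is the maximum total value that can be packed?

Best value-per-unit is Q8 at 20/2, and filling with it alone uses time 17×2=34. No mix of the others beats 17×20 = 340.

340 marks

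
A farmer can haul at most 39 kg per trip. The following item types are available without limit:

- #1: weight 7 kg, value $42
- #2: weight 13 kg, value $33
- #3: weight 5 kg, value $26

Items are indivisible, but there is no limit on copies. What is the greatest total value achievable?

$220

Best value-per-unit is #1 at 42/7; filling with it alone gives 5×42 = 210.
Optimal mix: 4×#1 + 2×#3 → weight 38, value 220.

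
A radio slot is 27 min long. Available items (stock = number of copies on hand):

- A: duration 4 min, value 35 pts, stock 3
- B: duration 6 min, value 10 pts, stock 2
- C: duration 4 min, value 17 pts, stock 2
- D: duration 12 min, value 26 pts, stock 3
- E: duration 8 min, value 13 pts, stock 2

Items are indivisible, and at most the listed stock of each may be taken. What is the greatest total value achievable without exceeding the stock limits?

Best selections within duration 27 and stock limits:
- 3×A + 1×B + 2×C: duration 26, value 149
- 3×A + 2×C: duration 20, value 139
Best: 149 pts.

149 pts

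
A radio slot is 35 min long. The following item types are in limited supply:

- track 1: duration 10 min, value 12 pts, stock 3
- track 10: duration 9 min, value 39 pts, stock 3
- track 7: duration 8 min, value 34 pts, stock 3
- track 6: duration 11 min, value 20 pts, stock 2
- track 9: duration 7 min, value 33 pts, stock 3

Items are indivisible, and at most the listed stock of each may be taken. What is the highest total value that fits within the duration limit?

Best selections within duration 35 and stock limits:
- 3×track 10 + 1×track 7: duration 35, value 151
- 3×track 10 + 1×track 9: duration 34, value 150
Best: 151 pts.

151 pts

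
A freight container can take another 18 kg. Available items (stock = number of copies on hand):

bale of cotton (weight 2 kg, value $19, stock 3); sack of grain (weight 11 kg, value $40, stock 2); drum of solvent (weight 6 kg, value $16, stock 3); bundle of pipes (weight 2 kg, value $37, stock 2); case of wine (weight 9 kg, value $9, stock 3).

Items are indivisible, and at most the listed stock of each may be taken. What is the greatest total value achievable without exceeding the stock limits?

Top feasible selections:
- 3×bale of cotton + 1×drum of solvent + 2×bundle of pipes: weight 16, value 147
- 1×bale of cotton + 1×sack of grain + 2×bundle of pipes: weight 17, value 133
- 3×bale of cotton + 2×bundle of pipes: weight 10, value 131
- 2×bale of cotton + 1×drum of solvent + 2×bundle of pipes: weight 14, value 128
Best: $147.

$147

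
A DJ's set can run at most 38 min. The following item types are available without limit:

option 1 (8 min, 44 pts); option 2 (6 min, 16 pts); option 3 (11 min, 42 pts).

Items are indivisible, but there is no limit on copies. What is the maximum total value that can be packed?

Best value-per-unit is option 1 at 44/8; filling with it alone gives 4×44 = 176.
Optimal mix: 4×option 1 + 1×option 2 → duration 38, value 192.

192 pts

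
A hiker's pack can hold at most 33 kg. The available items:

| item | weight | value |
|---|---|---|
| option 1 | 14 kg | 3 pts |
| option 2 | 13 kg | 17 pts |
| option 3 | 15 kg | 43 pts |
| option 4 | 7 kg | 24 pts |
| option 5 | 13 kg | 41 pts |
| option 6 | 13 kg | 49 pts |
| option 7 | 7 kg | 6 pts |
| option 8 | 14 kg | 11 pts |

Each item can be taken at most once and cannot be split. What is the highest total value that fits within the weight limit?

Check high-value combinations within 33 kg:
- option 4+option 5+option 6: weight 7+13+13=33, value 24+41+49=114
- option 5+option 6+option 7: weight 13+13+7=33, value 41+49+6=96
- option 3+option 6: weight 15+13=28, value 43+49=92
- option 5+option 6: weight 13+13=26, value 41+49=90
- option 2+option 4+option 6: weight 13+7+13=33, value 17+24+49=90
Best: 114 pts.

114 pts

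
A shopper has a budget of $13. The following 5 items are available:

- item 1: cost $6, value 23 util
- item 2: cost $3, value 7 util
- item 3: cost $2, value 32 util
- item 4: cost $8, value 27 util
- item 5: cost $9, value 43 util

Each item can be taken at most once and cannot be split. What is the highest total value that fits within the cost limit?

75 util

This is a 0/1 knapsack; check combinations near the capacity.
- item 3+item 5: cost 2+9=11, value 32+43=75
- item 2+item 3+item 4: cost 3+2+8=13, value 7+32+27=66
- item 1+item 2+item 3: cost 6+3+2=11, value 23+7+32=62
- item 3+item 4: cost 2+8=10, value 32+27=59
- item 1+item 3: cost 6+2=8, value 23+32=55
Best: 75 util.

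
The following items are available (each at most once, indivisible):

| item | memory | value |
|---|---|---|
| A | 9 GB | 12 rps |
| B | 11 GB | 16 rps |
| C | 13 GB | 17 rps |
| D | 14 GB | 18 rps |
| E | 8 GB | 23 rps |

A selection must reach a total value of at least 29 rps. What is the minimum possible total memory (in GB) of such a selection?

17

Subsets with value ≥ 29, sorted by total memory:
- A+E: memory 17, value 35
- B+E: memory 19, value 39
Minimum memory: 17 GB.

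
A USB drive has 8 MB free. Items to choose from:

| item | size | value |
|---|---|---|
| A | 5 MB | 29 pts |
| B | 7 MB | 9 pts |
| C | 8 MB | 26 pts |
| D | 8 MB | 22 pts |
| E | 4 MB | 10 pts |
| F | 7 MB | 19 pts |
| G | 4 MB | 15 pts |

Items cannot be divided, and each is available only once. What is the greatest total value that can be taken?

Check high-value combinations within 8 MB:
- A: size 5, value 29
- C: size 8, value 26
- E+G: size 4+4=8, value 10+15=25
- D: size 8, value 22
- F: size 7, value 19
Best: 29 pts.

29 pts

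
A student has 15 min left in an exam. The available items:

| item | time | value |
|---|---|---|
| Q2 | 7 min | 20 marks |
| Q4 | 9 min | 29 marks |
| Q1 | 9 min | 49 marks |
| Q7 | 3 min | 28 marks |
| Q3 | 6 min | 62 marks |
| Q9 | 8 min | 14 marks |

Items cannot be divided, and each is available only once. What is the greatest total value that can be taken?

111 marks

Check high-value combinations within 15 min:
- Q1+Q3: time 9+6=15, value 49+62=111
- Q4+Q3: time 9+6=15, value 29+62=91
- Q7+Q3: time 3+6=9, value 28+62=90
- Q2+Q3: time 7+6=13, value 20+62=82
Best: 111 marks.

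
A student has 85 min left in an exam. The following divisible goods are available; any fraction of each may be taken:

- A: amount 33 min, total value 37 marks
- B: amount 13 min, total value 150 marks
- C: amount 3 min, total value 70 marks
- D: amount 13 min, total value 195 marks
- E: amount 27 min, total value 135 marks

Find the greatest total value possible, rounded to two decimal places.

582.52

Take in order of value per unit:
- C (70/3 per unit): all 3 → value 70, running total 70.00
- D (195/13 per unit): all 13 → value 195, running total 265.00
- B (150/13 per unit): all 13 → value 150, running total 415.00
- E (135/27 per unit): all 27 → value 135, running total 550.00
- A (37/33 per unit): 29 of 33 → value 29×37/33 = 32.5152, running total 582.52
Total 582.52.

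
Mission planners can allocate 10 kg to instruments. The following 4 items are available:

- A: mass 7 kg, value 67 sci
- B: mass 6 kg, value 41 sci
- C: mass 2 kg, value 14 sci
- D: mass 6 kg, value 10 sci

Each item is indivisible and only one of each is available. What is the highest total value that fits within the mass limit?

81 sci

This is a 0/1 knapsack; check combinations near the capacity.
- A+C: mass 7+2=9, value 67+14=81
- A: mass 7, value 67
- B+C: mass 6+2=8, value 41+14=55
Best: 81 sci.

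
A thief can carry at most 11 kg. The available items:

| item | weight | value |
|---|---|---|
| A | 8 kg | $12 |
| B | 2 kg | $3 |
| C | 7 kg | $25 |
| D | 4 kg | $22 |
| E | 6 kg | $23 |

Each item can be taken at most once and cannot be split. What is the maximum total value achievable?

$47

Check high-value combinations within 11 kg:
- C+D: weight 7+4=11, value 25+22=47
- D+E: weight 4+6=10, value 22+23=45
- B+C: weight 2+7=9, value 3+25=28
- B+E: weight 2+6=8, value 3+23=26
- B+D: weight 2+4=6, value 3+22=25
Best: $47.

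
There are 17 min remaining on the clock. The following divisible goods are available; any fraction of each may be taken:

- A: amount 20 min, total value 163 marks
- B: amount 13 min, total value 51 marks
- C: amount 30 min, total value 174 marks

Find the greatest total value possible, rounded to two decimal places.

Take in order of value per unit:
- A (163/20 per unit): 17 of 20 → value 17×163/20 = 138.5500, running total 138.55
Total 138.55.

138.55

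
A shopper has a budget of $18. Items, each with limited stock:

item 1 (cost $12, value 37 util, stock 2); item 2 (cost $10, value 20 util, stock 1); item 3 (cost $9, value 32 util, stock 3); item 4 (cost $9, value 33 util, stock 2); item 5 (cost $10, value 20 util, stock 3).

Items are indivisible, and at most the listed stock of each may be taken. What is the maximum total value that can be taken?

66 util

Top feasible selections:
- 2×item 4: cost 18, value 66
- 1×item 3 + 1×item 4: cost 18, value 65
Best: 66 util.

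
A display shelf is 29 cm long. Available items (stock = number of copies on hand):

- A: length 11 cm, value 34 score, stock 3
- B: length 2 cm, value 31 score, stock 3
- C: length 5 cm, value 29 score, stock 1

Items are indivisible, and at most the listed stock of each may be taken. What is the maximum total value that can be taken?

161 score

Top feasible selections:
- 2×A + 3×B: length 28, value 161
- 1×A + 3×B + 1×C: length 22, value 156
- 2×A + 2×B: length 26, value 130
Best: 161 score.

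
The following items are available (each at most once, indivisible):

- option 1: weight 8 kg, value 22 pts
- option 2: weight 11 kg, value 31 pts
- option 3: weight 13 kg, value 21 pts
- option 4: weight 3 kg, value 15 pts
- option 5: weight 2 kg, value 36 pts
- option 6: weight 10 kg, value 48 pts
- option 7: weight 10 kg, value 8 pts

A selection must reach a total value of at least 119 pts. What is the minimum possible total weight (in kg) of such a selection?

23

Subsets with value ≥ 119, sorted by total weight:
- option 1+option 4+option 5+option 6: weight 23, value 121
- option 2+option 4+option 5+option 6: weight 26, value 130
- option 3+option 4+option 5+option 6: weight 28, value 120
- option 1+option 2+option 5+option 6: weight 31, value 137
Minimum weight: 23 kg.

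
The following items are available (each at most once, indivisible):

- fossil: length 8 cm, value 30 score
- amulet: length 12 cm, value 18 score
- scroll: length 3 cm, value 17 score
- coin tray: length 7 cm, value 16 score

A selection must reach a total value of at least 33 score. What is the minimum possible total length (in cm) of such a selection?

10

Subsets with value ≥ 33, sorted by total length:
- scroll+coin tray: length 10, value 33
- fossil+scroll: length 11, value 47
- fossil+coin tray: length 15, value 46
Minimum length: 10 cm.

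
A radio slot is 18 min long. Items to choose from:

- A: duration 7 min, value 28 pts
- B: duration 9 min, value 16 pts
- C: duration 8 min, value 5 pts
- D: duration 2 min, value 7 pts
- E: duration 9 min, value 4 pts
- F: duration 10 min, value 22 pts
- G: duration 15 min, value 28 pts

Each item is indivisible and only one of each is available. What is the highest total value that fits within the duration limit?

51 pts

This is a 0/1 knapsack; check combinations near the capacity.
- A+B+D: duration 7+9+2=18, value 28+16+7=51
- A+F: duration 7+10=17, value 28+22=50
- A+B: duration 7+9=16, value 28+16=44
- A+C+D: duration 7+8+2=17, value 28+5+7=40
- A+D+E: duration 7+2+9=18, value 28+7+4=39
Best: 51 pts.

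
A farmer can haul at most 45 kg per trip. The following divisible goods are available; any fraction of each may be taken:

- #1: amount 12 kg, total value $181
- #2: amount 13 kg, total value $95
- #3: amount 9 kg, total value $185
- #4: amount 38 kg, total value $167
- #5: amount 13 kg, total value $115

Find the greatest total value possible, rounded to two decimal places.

561.38

Take in order of value per unit:
- #3 (185/9 per unit): all 9 → value 185, running total 185.00
- #1 (181/12 per unit): all 12 → value 181, running total 366.00
- #5 (115/13 per unit): all 13 → value 115, running total 481.00
- #2 (95/13 per unit): 11 of 13 → value 11×95/13 = 80.3846, running total 561.38
Total 561.38.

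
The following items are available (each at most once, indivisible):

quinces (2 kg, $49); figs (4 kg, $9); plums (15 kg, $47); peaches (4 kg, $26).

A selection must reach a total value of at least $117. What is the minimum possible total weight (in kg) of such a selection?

Subsets with value ≥ 117, sorted by total weight:
- quinces+plums+peaches: weight 21, value 122
- quinces+figs+plums+peaches: weight 25, value 131
Minimum weight: 21 kg.

21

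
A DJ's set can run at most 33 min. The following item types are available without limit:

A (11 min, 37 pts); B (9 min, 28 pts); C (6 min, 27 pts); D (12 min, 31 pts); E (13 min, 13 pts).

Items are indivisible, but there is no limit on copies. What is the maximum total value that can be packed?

Best value-per-unit is C at 27/6; filling with it alone gives 5×27 = 135.
Optimal mix: 1×B + 4×C → duration 33, value 136.

136 pts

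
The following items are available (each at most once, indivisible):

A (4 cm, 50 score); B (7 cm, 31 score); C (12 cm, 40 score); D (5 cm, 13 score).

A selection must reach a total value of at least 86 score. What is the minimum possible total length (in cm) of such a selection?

16

Subsets with value ≥ 86, sorted by total length:
- A+B+D: length 16, value 94
- A+C: length 16, value 90
- A+C+D: length 21, value 103
Minimum length: 16 cm.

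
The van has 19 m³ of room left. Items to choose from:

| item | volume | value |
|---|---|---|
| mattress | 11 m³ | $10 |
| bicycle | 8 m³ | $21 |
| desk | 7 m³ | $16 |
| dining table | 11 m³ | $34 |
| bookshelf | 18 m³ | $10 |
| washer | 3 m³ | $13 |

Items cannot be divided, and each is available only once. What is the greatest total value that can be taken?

Check high-value combinations within 19 m³:
- bicycle+dining table: volume 8+11=19, value 21+34=55
- desk+dining table: volume 7+11=18, value 16+34=50
- bicycle+desk+washer: volume 8+7+3=18, value 21+16+13=50
Best: $55.

$55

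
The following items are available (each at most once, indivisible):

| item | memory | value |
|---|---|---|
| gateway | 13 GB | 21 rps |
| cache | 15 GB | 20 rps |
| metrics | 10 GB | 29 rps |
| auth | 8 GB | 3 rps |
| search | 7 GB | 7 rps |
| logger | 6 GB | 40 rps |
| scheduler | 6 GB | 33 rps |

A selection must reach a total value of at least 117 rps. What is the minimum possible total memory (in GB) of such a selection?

35

Subsets with value ≥ 117, sorted by total memory:
- gateway+metrics+logger+scheduler: memory 35, value 123
- cache+metrics+logger+scheduler: memory 37, value 122
- gateway+metrics+search+logger+scheduler: memory 42, value 130
- gateway+metrics+auth+logger+scheduler: memory 43, value 126
Minimum memory: 35 GB.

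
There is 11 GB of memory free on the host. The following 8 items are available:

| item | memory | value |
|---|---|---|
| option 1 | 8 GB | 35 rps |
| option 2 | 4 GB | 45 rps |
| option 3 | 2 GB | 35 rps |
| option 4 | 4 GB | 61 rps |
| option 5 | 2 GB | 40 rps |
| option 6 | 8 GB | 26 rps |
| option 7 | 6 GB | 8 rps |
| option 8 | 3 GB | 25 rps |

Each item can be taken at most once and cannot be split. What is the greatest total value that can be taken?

161 rps

Check high-value combinations within 11 GB:
- option 3+option 4+option 5+option 8: memory 2+4+2+3=11, value 35+61+40+25=161
- option 2+option 4+option 5: memory 4+4+2=10, value 45+61+40=146
- option 2+option 3+option 5+option 8: memory 4+2+2+3=11, value 45+35+40+25=145
- option 2+option 3+option 4: memory 4+2+4=10, value 45+35+61=141
- option 3+option 4+option 5: memory 2+4+2=8, value 35+61+40=136
Best: 161 rps.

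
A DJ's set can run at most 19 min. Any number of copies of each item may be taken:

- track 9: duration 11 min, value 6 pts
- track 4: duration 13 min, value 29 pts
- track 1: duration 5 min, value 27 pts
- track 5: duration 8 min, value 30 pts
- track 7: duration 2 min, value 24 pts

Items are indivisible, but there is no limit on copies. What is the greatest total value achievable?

216 pts

Best value-per-unit is track 7 at 24/2, and filling with it alone uses duration 9×2=18. No mix of the others beats 9×24 = 216.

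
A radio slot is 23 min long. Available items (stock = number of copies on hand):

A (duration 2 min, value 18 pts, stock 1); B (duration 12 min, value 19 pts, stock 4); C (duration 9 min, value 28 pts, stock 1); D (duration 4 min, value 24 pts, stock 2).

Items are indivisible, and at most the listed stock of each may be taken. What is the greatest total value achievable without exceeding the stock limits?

94 pts

Top feasible selections:
- 1×A + 1×C + 2×D: duration 19, value 94
- 1×A + 1×B + 2×D: duration 22, value 85
- 1×C + 2×D: duration 17, value 76
- 1×A + 1×C + 1×D: duration 15, value 70
Best: 94 pts.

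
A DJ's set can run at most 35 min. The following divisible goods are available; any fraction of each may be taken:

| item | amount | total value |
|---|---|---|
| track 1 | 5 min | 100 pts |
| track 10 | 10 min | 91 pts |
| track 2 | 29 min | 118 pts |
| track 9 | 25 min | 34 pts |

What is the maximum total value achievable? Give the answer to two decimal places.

Take in order of value per unit:
- track 1 (100/5 per unit): all 5 → value 100, running total 100.00
- track 10 (91/10 per unit): all 10 → value 91, running total 191.00
- track 2 (118/29 per unit): 20 of 29 → value 20×118/29 = 81.3793, running total 272.38
Total 272.38.

272.38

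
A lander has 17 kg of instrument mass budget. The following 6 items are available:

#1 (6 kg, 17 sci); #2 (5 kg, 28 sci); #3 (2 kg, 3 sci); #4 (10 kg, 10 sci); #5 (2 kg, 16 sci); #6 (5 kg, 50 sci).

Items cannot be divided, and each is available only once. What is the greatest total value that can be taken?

97 sci

Check high-value combinations within 17 kg:
- #2+#3+#5+#6: mass 5+2+2+5=14, value 28+3+16+50=97
- #1+#2+#6: mass 6+5+5=16, value 17+28+50=95
- #2+#5+#6: mass 5+2+5=12, value 28+16+50=94
- #1+#3+#5+#6: mass 6+2+2+5=15, value 17+3+16+50=86
- #1+#5+#6: mass 6+2+5=13, value 17+16+50=83
Best: 97 sci.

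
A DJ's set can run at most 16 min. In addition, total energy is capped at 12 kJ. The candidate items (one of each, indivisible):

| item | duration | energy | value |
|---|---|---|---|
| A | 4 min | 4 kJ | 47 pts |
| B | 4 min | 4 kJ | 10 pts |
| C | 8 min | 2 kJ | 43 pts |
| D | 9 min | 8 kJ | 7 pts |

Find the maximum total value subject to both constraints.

Feasible sets respecting both limits:
- A+B+C: duration 16, energy 10, value 100
- A+C: duration 12, energy 6, value 90
- A+B: duration 8, energy 8, value 57
Best: 100 pts.

100 pts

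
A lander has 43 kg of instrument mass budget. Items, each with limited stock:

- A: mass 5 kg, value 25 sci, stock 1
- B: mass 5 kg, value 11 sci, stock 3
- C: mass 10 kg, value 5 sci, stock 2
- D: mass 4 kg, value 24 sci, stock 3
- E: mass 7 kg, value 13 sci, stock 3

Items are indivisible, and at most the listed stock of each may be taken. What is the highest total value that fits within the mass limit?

147 sci

Top feasible selections:
- 1×A + 1×B + 3×D + 3×E: mass 43, value 147
- 1×A + 2×B + 3×D + 2×E: mass 41, value 145
Best: 147 sci.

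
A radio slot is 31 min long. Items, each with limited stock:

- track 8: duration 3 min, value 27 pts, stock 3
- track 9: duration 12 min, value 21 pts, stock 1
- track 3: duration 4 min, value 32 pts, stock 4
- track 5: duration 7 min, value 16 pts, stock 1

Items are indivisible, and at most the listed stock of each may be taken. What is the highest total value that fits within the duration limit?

209 pts

Best selections within duration 31 and stock limits:
- 3×track 8 + 4×track 3: duration 25, value 209
- 2×track 8 + 4×track 3 + 1×track 5: duration 29, value 198
- 3×track 8 + 3×track 3 + 1×track 5: duration 28, value 193
- 2×track 8 + 4×track 3: duration 22, value 182
Best: 209 pts.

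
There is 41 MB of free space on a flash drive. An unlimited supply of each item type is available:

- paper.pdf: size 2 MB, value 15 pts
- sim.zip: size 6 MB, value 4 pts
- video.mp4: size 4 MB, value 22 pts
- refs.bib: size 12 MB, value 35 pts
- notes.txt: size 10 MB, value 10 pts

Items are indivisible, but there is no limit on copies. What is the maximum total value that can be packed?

Best value-per-unit is paper.pdf at 15/2, and filling with it alone uses size 20×2=40. No mix of the others beats 20×15 = 300.

300 pts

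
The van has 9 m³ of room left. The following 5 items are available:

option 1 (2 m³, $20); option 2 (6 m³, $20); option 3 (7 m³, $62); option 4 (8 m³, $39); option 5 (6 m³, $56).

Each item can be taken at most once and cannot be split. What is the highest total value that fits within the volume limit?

$82

Check high-value combinations within 9 m³:
- option 1+option 3: volume 2+7=9, value 20+62=82
- option 1+option 5: volume 2+6=8, value 20+56=76
- option 3: volume 7, value 62
- option 5: volume 6, value 56
Best: $82.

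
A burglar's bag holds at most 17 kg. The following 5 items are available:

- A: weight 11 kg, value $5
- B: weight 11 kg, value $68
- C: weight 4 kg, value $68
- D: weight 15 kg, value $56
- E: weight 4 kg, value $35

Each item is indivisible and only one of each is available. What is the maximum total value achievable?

Check high-value combinations within 17 kg:
- B+C: weight 11+4=15, value 68+68=136
- C+E: weight 4+4=8, value 68+35=103
- B+E: weight 11+4=15, value 68+35=103
- A+C: weight 11+4=15, value 5+68=73
Best: $136.

$136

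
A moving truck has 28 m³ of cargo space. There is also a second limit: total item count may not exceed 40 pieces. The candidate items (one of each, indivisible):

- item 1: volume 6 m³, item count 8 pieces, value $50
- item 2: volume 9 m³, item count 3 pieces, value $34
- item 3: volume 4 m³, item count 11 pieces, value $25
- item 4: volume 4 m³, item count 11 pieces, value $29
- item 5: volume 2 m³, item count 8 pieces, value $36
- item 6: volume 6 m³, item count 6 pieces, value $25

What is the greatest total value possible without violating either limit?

Feasible sets respecting both limits:
- item 1+item 2+item 4+item 5+item 6: volume 27, item count 36, value 174
- item 1+item 2+item 3+item 5+item 6: volume 27, item count 36, value 170
- item 1+item 2+item 4+item 5: volume 21, item count 30, value 149
- item 2+item 3+item 4+item 5+item 6: volume 25, item count 39, value 149
Best: $174.

$174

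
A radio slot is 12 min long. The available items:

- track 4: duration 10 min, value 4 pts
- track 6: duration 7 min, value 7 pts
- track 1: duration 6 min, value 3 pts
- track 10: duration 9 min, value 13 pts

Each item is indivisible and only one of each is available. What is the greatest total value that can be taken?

Check high-value combinations within 12 min:
- track 10: duration 9, value 13
- track 6: duration 7, value 7
- track 4: duration 10, value 4
Best: 13 pts.

13 pts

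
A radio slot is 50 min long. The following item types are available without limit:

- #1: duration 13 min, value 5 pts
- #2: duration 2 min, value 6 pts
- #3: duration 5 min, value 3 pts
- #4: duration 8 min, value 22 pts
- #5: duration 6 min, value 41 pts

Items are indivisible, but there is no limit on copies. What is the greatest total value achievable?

334 pts

Best value-per-unit is #5 at 41/6; filling with it alone gives 8×41 = 328.
Optimal mix: 1×#2 + 8×#5 → duration 50, value 334.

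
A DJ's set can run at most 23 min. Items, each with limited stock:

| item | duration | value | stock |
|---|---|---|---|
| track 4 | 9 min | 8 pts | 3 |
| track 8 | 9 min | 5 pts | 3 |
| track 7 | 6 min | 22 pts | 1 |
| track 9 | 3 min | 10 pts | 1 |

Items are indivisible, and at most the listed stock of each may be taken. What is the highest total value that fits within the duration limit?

40 pts

Top feasible selections:
- 1×track 4 + 1×track 7 + 1×track 9: duration 18, value 40
- 1×track 8 + 1×track 7 + 1×track 9: duration 18, value 37
Best: 40 pts.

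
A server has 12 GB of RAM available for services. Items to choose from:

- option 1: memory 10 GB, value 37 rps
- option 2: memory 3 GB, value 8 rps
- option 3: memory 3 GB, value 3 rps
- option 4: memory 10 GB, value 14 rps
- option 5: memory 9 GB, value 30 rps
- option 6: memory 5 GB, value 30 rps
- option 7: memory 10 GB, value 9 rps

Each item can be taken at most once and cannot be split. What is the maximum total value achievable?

41 rps

Check high-value combinations within 12 GB:
- option 2+option 3+option 6: memory 3+3+5=11, value 8+3+30=41
- option 2+option 6: memory 3+5=8, value 8+30=38
- option 2+option 5: memory 3+9=12, value 8+30=38
Best: 41 rps.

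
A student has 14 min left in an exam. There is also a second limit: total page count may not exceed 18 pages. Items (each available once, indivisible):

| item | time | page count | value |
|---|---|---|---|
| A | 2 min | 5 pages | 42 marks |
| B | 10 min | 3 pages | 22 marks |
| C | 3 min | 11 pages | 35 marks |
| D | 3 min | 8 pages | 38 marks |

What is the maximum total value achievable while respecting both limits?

Feasible sets respecting both limits:
- A+D: time 5, page count 13, value 80
- A+C: time 5, page count 16, value 77
- A+B: time 12, page count 8, value 64
Best: 80 marks.

80 marks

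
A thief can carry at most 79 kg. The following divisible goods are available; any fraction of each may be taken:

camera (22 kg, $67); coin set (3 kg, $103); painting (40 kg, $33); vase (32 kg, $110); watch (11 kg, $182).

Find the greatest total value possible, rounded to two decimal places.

Take in order of value per unit:
- coin set (103/3 per unit): all 3 → value 103, running total 103.00
- watch (182/11 per unit): all 11 → value 182, running total 285.00
- vase (110/32 per unit): all 32 → value 110, running total 395.00
- camera (67/22 per unit): all 22 → value 67, running total 462.00
- painting (33/40 per unit): 11 of 40 → value 11×33/40 = 9.0750, running total 471.08
Total 471.08.

471.08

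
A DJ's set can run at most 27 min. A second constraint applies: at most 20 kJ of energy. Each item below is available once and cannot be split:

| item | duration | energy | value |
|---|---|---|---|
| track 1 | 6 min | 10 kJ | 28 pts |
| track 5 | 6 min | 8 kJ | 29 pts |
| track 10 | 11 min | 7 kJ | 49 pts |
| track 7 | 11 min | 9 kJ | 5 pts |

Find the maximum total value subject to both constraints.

Feasible sets respecting both limits:
- track 5+track 10: duration 17, energy 15, value 78
- track 1+track 10: duration 17, energy 17, value 77
- track 1+track 5: duration 12, energy 18, value 57
- track 10+track 7: duration 22, energy 16, value 54
Best: 78 pts.

78 pts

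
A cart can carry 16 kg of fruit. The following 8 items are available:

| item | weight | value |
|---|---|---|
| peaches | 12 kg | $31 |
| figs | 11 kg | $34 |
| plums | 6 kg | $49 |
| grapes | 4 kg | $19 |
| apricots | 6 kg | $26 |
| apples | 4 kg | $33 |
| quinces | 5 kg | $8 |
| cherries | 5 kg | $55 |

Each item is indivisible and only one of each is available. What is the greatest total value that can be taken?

Check high-value combinations within 16 kg:
- plums+apples+cherries: weight 6+4+5=15, value 49+33+55=137
- plums+grapes+cherries: weight 6+4+5=15, value 49+19+55=123
- apricots+apples+cherries: weight 6+4+5=15, value 26+33+55=114
- plums+quinces+cherries: weight 6+5+5=16, value 49+8+55=112
Best: $137.

$137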